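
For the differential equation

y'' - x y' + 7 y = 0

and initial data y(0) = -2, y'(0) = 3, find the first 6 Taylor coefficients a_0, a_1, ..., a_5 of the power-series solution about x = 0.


Ansatz: y(x) = sum_{n>=0} a_n x^n, so y'(x) = sum_{n>=1} n a_n x^(n-1) and y''(x) = sum_{n>=2} n(n-1) a_n x^(n-2).
Substitute into P(x) y'' + Q(x) y' + R(x) y = 0 with P(x) = 1, Q(x) = -x, R(x) = 7, and match powers of x.
Initial conditions: a_0 = -2, a_1 = 3.
Setting the coefficient of each power of x to zero and solving order by order (substituting the coefficients already found):
  x^0: 2 a_2 + 7 a_0 = 0  ->  2 a_2 = -7 a_0 = 14  ->  a_2 = 7
  x^1: 6 a_3 + 6 a_1 = 0  ->  6 a_3 = -6 a_1 = -18  ->  a_3 = -3
  x^2: 12 a_4 + 5 a_2 = 0  ->  12 a_4 = -5 a_2 = -35  ->  a_4 = -35/12
  x^3: 20 a_5 + 4 a_3 = 0  ->  20 a_5 = -4 a_3 = 12  ->  a_5 = 3/5
Truncated series: y(x) = -2 + 3 x + 7 x^2 - 3 x^3 - (35/12) x^4 + (3/5) x^5 + O(x^6).

a_0 = -2; a_1 = 3; a_2 = 7; a_3 = -3; a_4 = -35/12; a_5 = 3/5


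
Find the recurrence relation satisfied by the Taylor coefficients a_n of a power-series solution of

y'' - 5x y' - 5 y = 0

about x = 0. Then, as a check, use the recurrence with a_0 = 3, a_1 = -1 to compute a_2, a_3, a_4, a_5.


Substitute y = sum_n a_n x^n.
y''(x) has coefficient (n+2)(n+1) a_{n+2} at x^n;
-5 x y'(x) has coefficient -5 n a_n at x^n (shift);
-5 y(x) has coefficient -5 a_n at x^n.
Matching x^n: (n+2)(n+1) a_{n+2} + (-5n - 5) a_n = 0.
Thus a_{n+2} = (5n + 5) / ((n+1)(n+2)) * a_n.

Check with a_0 = 3, a_1 = -1 (apply the recurrence for n = 0, 1, 2, 3): a_0 = 3, a_1 = -1, a_2 = 15/2, a_3 = -5/3, a_4 = 75/8, a_5 = -5/3.

a_(n+2) = (5n + 5) / ((n+1)(n+2)) * a_n; check: a_0 = 3, a_1 = -1, a_2 = 15/2, a_3 = -5/3, a_4 = 75/8, a_5 = -5/3


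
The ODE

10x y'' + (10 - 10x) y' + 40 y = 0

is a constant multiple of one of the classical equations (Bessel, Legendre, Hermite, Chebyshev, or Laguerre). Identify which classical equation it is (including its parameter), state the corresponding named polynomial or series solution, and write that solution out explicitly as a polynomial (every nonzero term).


All three coefficients share the factor 10; dividing through by 10 gives  x y'' + (1 - x) y' + 4 y = 0.
This matches the Laguerre equation x y'' + (1 - x) y' + n y = 0 with n = 4; the polynomial solution is L_4(x).
With y = sum_k a_k x^k, matching x^k gives (k+1)k a_{k+1} + (k+1) a_{k+1} - k a_k + n a_k = 0, i.e. (k+1)^2 a_{k+1} = (k - n) a_k = (k - 4) a_k. The right side vanishes at k = 4, so the series terminates at degree 4.
Standard normalization L_n(0) = 1 gives a_0 = 1. Work upward with a_{k+1} = (k - 4) a_k / (k+1)^2:
  a_1 = (0 - 4)(1) / 1^2 = -4/1 = -4
  a_2 = (1 - 4)(-4) / 2^2 = 12/4 = 3
  a_3 = (2 - 4)(3) / 3^2 = -6/9 = -2/3
  a_4 = (3 - 4)(-2/3) / 4^2 = (2/3)/16 = 1/24
Hence L_4(x) = x^4/24 - 2 x^3/3 + 3 x^2 - 4 x + 1.

L_4(x); series = x^4/24 - 2 x^3/3 + 3 x^2 - 4 x + 1


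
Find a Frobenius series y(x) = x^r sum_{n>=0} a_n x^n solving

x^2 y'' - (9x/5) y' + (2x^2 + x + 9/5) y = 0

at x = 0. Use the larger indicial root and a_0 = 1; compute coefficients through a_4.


Write in Frobenius form y'' + (p(x)/x) y' + (q(x)/x^2) y = 0:
  p(x) = -9/5,  q(x) = 2x^2 + x + 9/5.
Indicial equation: r(r-1) + (-9/5) r + (9/5) = 0 -> roots r_1 = 9/5, r_2 = 1.
Take r = r_1 = 9/5. Let y(x) = x^r sum_{n>=0} a_n x^n with a_0 = 1.
Substitute y = x^r sum a_n x^n and match x^{r+n}. The recurrence is
  D(n) a_n + 1 a_{n-1} + 2 a_{n-2} = 0,  where D(n) = (r+n)(r+n-1) + (-9/5)(r+n) + (9/5).
  a_n = [-1 a_{n-1} - 2 a_{n-2}] / D(n).
Since the indicial polynomial factors as (r - r_1)(r - r_2), D(n) = (r_1 + n - r_1)(r_1 + n - r_2) = n(n + 4/5).
Evaluating step by step (a_0 = 1):
  n = 1: D(1) = 1(1 + 4/5) = 9/5; numerator = -1(1) = -1; a_1 = (-1)/(9/5) = -5/9
  n = 2: D(2) = 2(2 + 4/5) = 28/5; numerator = -1(-5/9) - 2(1) = -13/9; a_2 = (-13/9)/(28/5) = -65/252
  n = 3: D(3) = 3(3 + 4/5) = 57/5; numerator = -1(-65/252) - 2(-5/9) = 115/84; a_3 = (115/84)/(57/5) = 575/4788
  n = 4: D(4) = 4(4 + 4/5) = 96/5; numerator = -1(575/4788) - 2(-65/252) = 1895/4788; a_4 = (1895/4788)/(96/5) = 9475/459648

r = 9/5; a_0 = 1; a_1 = -5/9; a_2 = -65/252; a_3 = 575/4788; a_4 = 9475/459648


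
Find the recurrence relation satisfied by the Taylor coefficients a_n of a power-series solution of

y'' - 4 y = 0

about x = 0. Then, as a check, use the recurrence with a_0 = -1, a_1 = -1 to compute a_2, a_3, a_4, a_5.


Substitute y = sum_n a_n x^n into y'' + (const) y = 0.
y''(x) = sum_{n>=0} (n+2)(n+1) a_{n+2} x^n.
The ODE becomes sum_n [(n+2)(n+1) a_{n+2} - 4 a_n] x^n = 0.
Setting each coefficient to zero gives the recurrence:
  (n+2)(n+1) a_{n+2} - 4 a_n = 0,
  a_{n+2} = 4 / ((n+1)(n+2)) a_n.

Check with a_0 = -1, a_1 = -1 (apply the recurrence for n = 0, 1, 2, 3): a_0 = -1, a_1 = -1, a_2 = -2, a_3 = -2/3, a_4 = -2/3, a_5 = -2/15.

a_{n+2} = 4/((n+1)(n+2)) * a_n; check: a_0 = -1, a_1 = -1, a_2 = -2, a_3 = -2/3, a_4 = -2/3, a_5 = -2/15


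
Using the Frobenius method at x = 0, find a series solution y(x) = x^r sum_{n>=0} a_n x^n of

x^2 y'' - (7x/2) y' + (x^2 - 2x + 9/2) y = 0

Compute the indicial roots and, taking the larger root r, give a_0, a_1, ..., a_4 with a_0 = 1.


Write in Frobenius form y'' + (p(x)/x) y' + (q(x)/x^2) y = 0:
  p(x) = -7/2,  q(x) = x^2 - 2x + 9/2.
Indicial equation: r(r-1) + (-7/2) r + (9/2) = 0 -> roots r_1 = 3, r_2 = 3/2.
Take r = r_1 = 3. Let y(x) = x^r sum_{n>=0} a_n x^n with a_0 = 1.
Substitute y = x^r sum a_n x^n and match x^{r+n}. The recurrence is
  D(n) a_n - 2 a_{n-1} + 1 a_{n-2} = 0,  where D(n) = (r+n)(r+n-1) + (-7/2)(r+n) + (9/2).
  a_n = [2 a_{n-1} - 1 a_{n-2}] / D(n).
Since the indicial polynomial factors as (r - r_1)(r - r_2), D(n) = (r_1 + n - r_1)(r_1 + n - r_2) = n(n + 3/2).
Evaluating step by step (a_0 = 1):
  n = 1: D(1) = 1(1 + 3/2) = 5/2; numerator = 2(1) = 2; a_1 = (2)/(5/2) = 4/5
  n = 2: D(2) = 2(2 + 3/2) = 7; numerator = 2(4/5) - 1(1) = 3/5; a_2 = (3/5)/(7) = 3/35
  n = 3: D(3) = 3(3 + 3/2) = 27/2; numerator = 2(3/35) - 1(4/5) = -22/35; a_3 = (-22/35)/(27/2) = -44/945
  n = 4: D(4) = 4(4 + 3/2) = 22; numerator = 2(-44/945) - 1(3/35) = -169/945; a_4 = (-169/945)/(22) = -169/20790

r = 3; a_0 = 1; a_1 = 4/5; a_2 = 3/35; a_3 = -44/945; a_4 = -169/20790


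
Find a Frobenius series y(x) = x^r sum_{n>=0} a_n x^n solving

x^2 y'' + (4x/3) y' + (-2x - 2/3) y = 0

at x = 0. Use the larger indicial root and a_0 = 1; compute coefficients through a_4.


Write in Frobenius form y'' + (p(x)/x) y' + (q(x)/x^2) y = 0:
  p(x) = 4/3,  q(x) = -2x - 2/3.
Indicial equation: r(r-1) + (4/3) r + (-2/3) = 0 -> roots r_1 = 2/3, r_2 = -1.
Take r = r_1 = 2/3. Let y(x) = x^r sum_{n>=0} a_n x^n with a_0 = 1.
Substitute y = x^r sum a_n x^n and match x^{r+n}. The recurrence is
  D(n) a_n - 2 a_{n-1} = 0,  where D(n) = (r+n)(r+n-1) + (4/3)(r+n) + (-2/3).
  a_n = 2 / D(n) * a_{n-1}.
Since the indicial polynomial factors as (r - r_1)(r - r_2), D(n) = (r_1 + n - r_1)(r_1 + n - r_2) = n(n + 5/3).
Evaluating step by step (a_0 = 1):
  n = 1: D(1) = 1(1 + 5/3) = 8/3; numerator = 2(1) = 2; a_1 = (2)/(8/3) = 3/4
  n = 2: D(2) = 2(2 + 5/3) = 22/3; numerator = 2(3/4) = 3/2; a_2 = (3/2)/(22/3) = 9/44
  n = 3: D(3) = 3(3 + 5/3) = 14; numerator = 2(9/44) = 9/22; a_3 = (9/22)/(14) = 9/308
  n = 4: D(4) = 4(4 + 5/3) = 68/3; numerator = 2(9/308) = 9/154; a_4 = (9/154)/(68/3) = 27/10472

r = 2/3; a_0 = 1; a_1 = 3/4; a_2 = 9/44; a_3 = 9/308; a_4 = 27/10472


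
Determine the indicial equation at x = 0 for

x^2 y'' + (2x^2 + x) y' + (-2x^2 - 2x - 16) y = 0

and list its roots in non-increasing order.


Divide by x^2 to reach normal form y'' + P_1(x) y' + P_2(x) y = 0 with P_1(x) = 2 + 1/x and P_2(x) = -2 - 2/x - 16/x^2.
x = 0 is a singular point because the y'-coefficient 2 + 1/x has a pole at x = 0 and the y-coefficient -2 - 2/x - 16/x^2 has a pole at x = 0.
It is a regular singular point because x P_1(x) = p(x) = 2x + 1 and x^2 P_2(x) = q(x) = -2x^2 - 2x - 16 are polynomials, hence analytic at x = 0.
p(0) = 1,  q(0) = -16.
Indicial equation: r(r-1) + p(0) r + q(0) = 0, i.e. r^2 + (p(0) - 1) r + q(0) = 0, i.e. r^2 - 16 = 0.
Discriminant: (0)^2 - 4(-16) = 64, so r = (0 ± 8)/2.
Solving: r_1 = 4, r_2 = -4.

indicial: r^2 - 16 = 0; roots r_1 = 4, r_2 = -4


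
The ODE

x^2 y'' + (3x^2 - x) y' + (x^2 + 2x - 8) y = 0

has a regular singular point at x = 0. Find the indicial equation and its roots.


Divide by x^2 to reach normal form y'' + P_1(x) y' + P_2(x) y = 0 with P_1(x) = 3 - 1/x and P_2(x) = 1 + 2/x - 8/x^2.
x = 0 is a singular point because the y'-coefficient 3 - 1/x has a pole at x = 0 and the y-coefficient 1 + 2/x - 8/x^2 has a pole at x = 0.
It is a regular singular point because x P_1(x) = p(x) = 3x - 1 and x^2 P_2(x) = q(x) = x^2 + 2x - 8 are polynomials, hence analytic at x = 0.
p(0) = -1,  q(0) = -8.
Indicial equation: r(r-1) + p(0) r + q(0) = 0, i.e. r^2 + (p(0) - 1) r + q(0) = 0, i.e. r^2 - 2 r - 8 = 0.
Discriminant: (-2)^2 - 4(-8) = 36, so r = (2 ± 6)/2.
Solving: r_1 = 4, r_2 = -2.

indicial: r^2 - 2 r - 8 = 0; roots r_1 = 4, r_2 = -2


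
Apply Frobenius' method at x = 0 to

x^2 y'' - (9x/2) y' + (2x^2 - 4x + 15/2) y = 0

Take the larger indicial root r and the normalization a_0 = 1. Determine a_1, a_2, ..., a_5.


Write in Frobenius form y'' + (p(x)/x) y' + (q(x)/x^2) y = 0:
  p(x) = -9/2,  q(x) = 2x^2 - 4x + 15/2.
Indicial equation: r(r-1) + (-9/2) r + (15/2) = 0 -> roots r_1 = 3, r_2 = 5/2.
Take r = r_1 = 3. Let y(x) = x^r sum_{n>=0} a_n x^n with a_0 = 1.
Substitute y = x^r sum a_n x^n and match x^{r+n}. The recurrence is
  D(n) a_n - 4 a_{n-1} + 2 a_{n-2} = 0,  where D(n) = (r+n)(r+n-1) + (-9/2)(r+n) + (15/2).
  a_n = [4 a_{n-1} - 2 a_{n-2}] / D(n).
Since the indicial polynomial factors as (r - r_1)(r - r_2), D(n) = (r_1 + n - r_1)(r_1 + n - r_2) = n(n + 1/2).
Evaluating step by step (a_0 = 1):
  n = 1: D(1) = 1(1 + 1/2) = 3/2; numerator = 4(1) = 4; a_1 = (4)/(3/2) = 8/3
  n = 2: D(2) = 2(2 + 1/2) = 5; numerator = 4(8/3) - 2(1) = 26/3; a_2 = (26/3)/(5) = 26/15
  n = 3: D(3) = 3(3 + 1/2) = 21/2; numerator = 4(26/15) - 2(8/3) = 8/5; a_3 = (8/5)/(21/2) = 16/105
  n = 4: D(4) = 4(4 + 1/2) = 18; numerator = 4(16/105) - 2(26/15) = -20/7; a_4 = (-20/7)/(18) = -10/63
  n = 5: D(5) = 5(5 + 1/2) = 55/2; numerator = 4(-10/63) - 2(16/105) = -296/315; a_5 = (-296/315)/(55/2) = -592/17325

r = 3; a_0 = 1; a_1 = 8/3; a_2 = 26/15; a_3 = 16/105; a_4 = -10/63; a_5 = -592/17325


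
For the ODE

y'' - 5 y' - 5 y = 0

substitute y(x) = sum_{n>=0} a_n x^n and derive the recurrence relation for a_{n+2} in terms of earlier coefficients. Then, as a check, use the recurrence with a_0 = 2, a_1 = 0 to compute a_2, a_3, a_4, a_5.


Substitute y = sum_n a_n x^n.
y''(x) has coefficient (n+2)(n+1) a_{n+2} at x^n;
-5 y'(x) has coefficient -5 (n+1) a_{n+1} at x^n;
-5 y(x) has coefficient -5 a_n at x^n.
Matching x^n: (n+2)(n+1) a_{n+2} - 5 (n+1) a_{n+1} - 5 a_n = 0.
Thus a_{n+2} = [5 (n+1) a_{n+1} + 5 a_n] / ((n+1)(n+2)).

Check with a_0 = 2, a_1 = 0 (apply the recurrence for n = 0, 1, 2, 3): a_0 = 2, a_1 = 0, a_2 = 5, a_3 = 25/3, a_4 = 25/2, a_5 = 175/12.

a_(n+2) = [5 (n+1) a_(n+1) + 5 a_n] / ((n+1)(n+2)); check: a_0 = 2, a_1 = 0, a_2 = 5, a_3 = 25/3, a_4 = 25/2, a_5 = 175/12


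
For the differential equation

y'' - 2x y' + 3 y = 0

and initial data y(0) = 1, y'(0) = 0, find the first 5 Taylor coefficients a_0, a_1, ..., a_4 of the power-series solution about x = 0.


Ansatz: y(x) = sum_{n>=0} a_n x^n, so y'(x) = sum_{n>=1} n a_n x^(n-1) and y''(x) = sum_{n>=2} n(n-1) a_n x^(n-2).
Substitute into P(x) y'' + Q(x) y' + R(x) y = 0 with P(x) = 1, Q(x) = -2x, R(x) = 3, and match powers of x.
Initial conditions: a_0 = 1, a_1 = 0.
Setting the coefficient of each power of x to zero and solving order by order (substituting the coefficients already found):
  x^0: 2 a_2 + 3 a_0 = 0  ->  2 a_2 = -3 a_0 = -3  ->  a_2 = -3/2
  x^1: 6 a_3 + a_1 = 0  ->  6 a_3 = -a_1 = 0  ->  a_3 = 0
  x^2: 12 a_4 - a_2 = 0  ->  12 a_4 = a_2 = -3/2  ->  a_4 = -1/8
Truncated series: y(x) = 1 - (3/2) x^2 - (1/8) x^4 + O(x^5).

a_0 = 1; a_1 = 0; a_2 = -3/2; a_3 = 0; a_4 = -1/8


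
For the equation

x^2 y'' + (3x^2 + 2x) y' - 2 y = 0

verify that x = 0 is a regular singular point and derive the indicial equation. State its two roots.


Divide by x^2 to reach normal form y'' + P_1(x) y' + P_2(x) y = 0 with P_1(x) = 3 + 2/x and P_2(x) = -2/x^2.
x = 0 is a singular point because the y'-coefficient 3 + 2/x has a pole at x = 0 and the y-coefficient -2/x^2 has a pole at x = 0.
It is a regular singular point because x P_1(x) = p(x) = 3x + 2 and x^2 P_2(x) = q(x) = -2 are polynomials, hence analytic at x = 0.
p(0) = 2,  q(0) = -2.
Indicial equation: r(r-1) + p(0) r + q(0) = 0, i.e. r^2 + (p(0) - 1) r + q(0) = 0, i.e. r^2 + 1 r - 2 = 0.
Discriminant: (1)^2 - 4(-2) = 9, so r = (-1 ± 3)/2.
Solving: r_1 = 1, r_2 = -2.

indicial: r^2 + 1 r - 2 = 0; roots r_1 = 1, r_2 = -2


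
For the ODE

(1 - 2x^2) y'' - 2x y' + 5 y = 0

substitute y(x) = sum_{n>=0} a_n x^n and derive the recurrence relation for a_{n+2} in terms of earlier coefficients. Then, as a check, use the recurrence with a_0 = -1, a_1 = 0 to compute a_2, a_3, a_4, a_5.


Substitute y = sum_n a_n x^n.
(1 - 2 x^2) y'' contributes (n+2)(n+1) a_{n+2} - 2 n(n-1) a_n at x^n.
-2 x y'(x) contributes -2 n a_n at x^n.
5 y(x) contributes 5 a_n at x^n.
Matching x^n: (n+2)(n+1) a_{n+2} + (-2 n(n-1) - 2 n + 5) a_n = 0.
Thus a_{n+2} = (2 n(n-1) + 2 n - 5) / ((n+1)(n+2)) * a_n.

Check with a_0 = -1, a_1 = 0 (apply the recurrence for n = 0, 1, 2, 3): a_0 = -1, a_1 = 0, a_2 = 5/2, a_3 = 0, a_4 = 5/8, a_5 = 0.

a_(n+2) = (2 n(n-1) + 2 n - 5) / ((n+1)(n+2)) * a_n; check: a_0 = -1, a_1 = 0, a_2 = 5/2, a_3 = 0, a_4 = 5/8, a_5 = 0


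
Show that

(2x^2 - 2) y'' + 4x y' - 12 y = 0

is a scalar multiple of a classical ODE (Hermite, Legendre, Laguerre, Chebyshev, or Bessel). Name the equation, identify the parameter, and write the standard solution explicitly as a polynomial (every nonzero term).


All three coefficients share the factor -2; dividing through by -2 gives  (1 - x^2) y'' - 2x y' + 6 y = 0.
This matches the Legendre equation (1 - x^2) y'' - 2x y' + n(n+1) y = 0 (note the -2x y' term) with n(n+1) = 6, so n = 2; the polynomial solution is P_2(x).
With y = sum_k a_k x^k, matching x^k gives (k+2)(k+1) a_{k+2} = [k(k+1) - n(n+1)] a_k = (k - 2)(k + 3) a_k. The right side vanishes at k = 2, so the series with the parity of 2 terminates at degree 2.
Standard normalization (P_n(1) = 1): leading coefficient (2n)!/(2^n (n!)^2) = 24/(4*4) = 3/2, so a_2 = 3/2. Work downward with a_k = (k+1)(k+2) a_{k+2} / ((k - 2)(k + 3)):
  a_0 = (1)(2)(3/2) / ((0 - 2)(0 + 3)) = 3/(-6) = -1/2
Hence P_2(x) = 3 x^2/2 - 1/2.

P_2(x); series = 3 x^2/2 - 1/2


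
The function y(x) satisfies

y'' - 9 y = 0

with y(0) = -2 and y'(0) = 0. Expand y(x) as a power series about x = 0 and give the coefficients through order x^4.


Ansatz: y(x) = sum_{n>=0} a_n x^n, so y'(x) = sum_{n>=1} n a_n x^(n-1) and y''(x) = sum_{n>=2} n(n-1) a_n x^(n-2).
Substitute into P(x) y'' + Q(x) y' + R(x) y = 0 with P(x) = 1, Q(x) = 0, R(x) = -9, and match powers of x.
Initial conditions: a_0 = -2, a_1 = 0.
Setting the coefficient of each power of x to zero and solving order by order (substituting the coefficients already found):
  x^0: 2 a_2 - 9 a_0 = 0  ->  2 a_2 = 9 a_0 = -18  ->  a_2 = -9
  x^1: 6 a_3 - 9 a_1 = 0  ->  6 a_3 = 9 a_1 = 0  ->  a_3 = 0
  x^2: 12 a_4 - 9 a_2 = 0  ->  12 a_4 = 9 a_2 = -81  ->  a_4 = -27/4
Truncated series: y(x) = -2 - 9 x^2 - (27/4) x^4 + O(x^5).

a_0 = -2; a_1 = 0; a_2 = -9; a_3 = 0; a_4 = -27/4


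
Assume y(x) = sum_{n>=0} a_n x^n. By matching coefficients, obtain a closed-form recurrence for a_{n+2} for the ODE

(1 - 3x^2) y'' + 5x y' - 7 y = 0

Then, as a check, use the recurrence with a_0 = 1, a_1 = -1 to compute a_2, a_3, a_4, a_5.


Substitute y = sum_n a_n x^n.
(1 - 3 x^2) y'' contributes (n+2)(n+1) a_{n+2} - 3 n(n-1) a_n at x^n.
5 x y'(x) contributes 5 n a_n at x^n.
-7 y(x) contributes -7 a_n at x^n.
Matching x^n: (n+2)(n+1) a_{n+2} + (-3 n(n-1) + 5 n - 7) a_n = 0.
Thus a_{n+2} = (3 n(n-1) - 5 n + 7) / ((n+1)(n+2)) * a_n.

Check with a_0 = 1, a_1 = -1 (apply the recurrence for n = 0, 1, 2, 3): a_0 = 1, a_1 = -1, a_2 = 7/2, a_3 = -1/3, a_4 = 7/8, a_5 = -1/6.

a_(n+2) = (3 n(n-1) - 5 n + 7) / ((n+1)(n+2)) * a_n; check: a_0 = 1, a_1 = -1, a_2 = 7/2, a_3 = -1/3, a_4 = 7/8, a_5 = -1/6


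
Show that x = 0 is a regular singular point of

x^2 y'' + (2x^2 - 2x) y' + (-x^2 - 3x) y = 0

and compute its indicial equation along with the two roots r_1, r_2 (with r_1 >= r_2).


Divide by x^2 to reach normal form y'' + P_1(x) y' + P_2(x) y = 0 with P_1(x) = 2 - 2/x and P_2(x) = -1 - 3/x.
x = 0 is a singular point because the y'-coefficient 2 - 2/x has a pole at x = 0 and the y-coefficient -1 - 3/x has a pole at x = 0.
It is a regular singular point because x P_1(x) = p(x) = 2x - 2 and x^2 P_2(x) = q(x) = -x^2 - 3x are polynomials, hence analytic at x = 0.
p(0) = -2,  q(0) = 0.
Indicial equation: r(r-1) + p(0) r + q(0) = 0, i.e. r^2 + (p(0) - 1) r + q(0) = 0, i.e. r^2 - 3 r = 0.
Discriminant: (-3)^2 - 4(0) = 9, so r = (3 ± 3)/2.
Solving: r_1 = 3, r_2 = 0.

indicial: r^2 - 3 r = 0; roots r_1 = 3, r_2 = 0


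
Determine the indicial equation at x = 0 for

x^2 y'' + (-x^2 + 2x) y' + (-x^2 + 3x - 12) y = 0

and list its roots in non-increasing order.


Divide by x^2 to reach normal form y'' + P_1(x) y' + P_2(x) y = 0 with P_1(x) = -1 + 2/x and P_2(x) = -1 + 3/x - 12/x^2.
x = 0 is a singular point because the y'-coefficient -1 + 2/x has a pole at x = 0 and the y-coefficient -1 + 3/x - 12/x^2 has a pole at x = 0.
It is a regular singular point because x P_1(x) = p(x) = 2 - x and x^2 P_2(x) = q(x) = -x^2 + 3x - 12 are polynomials, hence analytic at x = 0.
p(0) = 2,  q(0) = -12.
Indicial equation: r(r-1) + p(0) r + q(0) = 0, i.e. r^2 + (p(0) - 1) r + q(0) = 0, i.e. r^2 + 1 r - 12 = 0.
Discriminant: (1)^2 - 4(-12) = 49, so r = (-1 ± 7)/2.
Solving: r_1 = 3, r_2 = -4.

indicial: r^2 + 1 r - 12 = 0; roots r_1 = 3, r_2 = -4


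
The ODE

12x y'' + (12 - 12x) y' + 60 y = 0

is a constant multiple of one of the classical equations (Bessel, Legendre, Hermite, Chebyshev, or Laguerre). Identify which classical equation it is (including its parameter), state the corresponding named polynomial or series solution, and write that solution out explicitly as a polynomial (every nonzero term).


All three coefficients share the factor 12; dividing through by 12 gives  x y'' + (1 - x) y' + 5 y = 0.
This matches the Laguerre equation x y'' + (1 - x) y' + n y = 0 with n = 5; the polynomial solution is L_5(x).
With y = sum_k a_k x^k, matching x^k gives (k+1)k a_{k+1} + (k+1) a_{k+1} - k a_k + n a_k = 0, i.e. (k+1)^2 a_{k+1} = (k - n) a_k = (k - 5) a_k. The right side vanishes at k = 5, so the series terminates at degree 5.
Standard normalization L_n(0) = 1 gives a_0 = 1. Work upward with a_{k+1} = (k - 5) a_k / (k+1)^2:
  a_1 = (0 - 5)(1) / 1^2 = -5/1 = -5
  a_2 = (1 - 5)(-5) / 2^2 = 20/4 = 5
  a_3 = (2 - 5)(5) / 3^2 = -15/9 = -5/3
  a_4 = (3 - 5)(-5/3) / 4^2 = (10/3)/16 = 5/24
  a_5 = (4 - 5)(5/24) / 5^2 = (-5/24)/25 = -1/120
Hence L_5(x) = -x^5/120 + 5 x^4/24 - 5 x^3/3 + 5 x^2 - 5 x + 1.

L_5(x); series = -x^5/120 + 5 x^4/24 - 5 x^3/3 + 5 x^2 - 5 x + 1


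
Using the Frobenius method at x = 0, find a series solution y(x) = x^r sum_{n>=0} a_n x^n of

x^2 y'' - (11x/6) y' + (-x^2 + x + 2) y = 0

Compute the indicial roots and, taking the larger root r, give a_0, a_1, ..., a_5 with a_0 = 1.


Write in Frobenius form y'' + (p(x)/x) y' + (q(x)/x^2) y = 0:
  p(x) = -11/6,  q(x) = -x^2 + x + 2.
Indicial equation: r(r-1) + (-11/6) r + (2) = 0 -> roots r_1 = 3/2, r_2 = 4/3.
Take r = r_1 = 3/2. Let y(x) = x^r sum_{n>=0} a_n x^n with a_0 = 1.
Substitute y = x^r sum a_n x^n and match x^{r+n}. The recurrence is
  D(n) a_n + 1 a_{n-1} - 1 a_{n-2} = 0,  where D(n) = (r+n)(r+n-1) + (-11/6)(r+n) + (2).
  a_n = [-1 a_{n-1} + 1 a_{n-2}] / D(n).
Since the indicial polynomial factors as (r - r_1)(r - r_2), D(n) = (r_1 + n - r_1)(r_1 + n - r_2) = n(n + 1/6).
Evaluating step by step (a_0 = 1):
  n = 1: D(1) = 1(1 + 1/6) = 7/6; numerator = -1(1) = -1; a_1 = (-1)/(7/6) = -6/7
  n = 2: D(2) = 2(2 + 1/6) = 13/3; numerator = -1(-6/7) + 1(1) = 13/7; a_2 = (13/7)/(13/3) = 3/7
  n = 3: D(3) = 3(3 + 1/6) = 19/2; numerator = -1(3/7) + 1(-6/7) = -9/7; a_3 = (-9/7)/(19/2) = -18/133
  n = 4: D(4) = 4(4 + 1/6) = 50/3; numerator = -1(-18/133) + 1(3/7) = 75/133; a_4 = (75/133)/(50/3) = 9/266
  n = 5: D(5) = 5(5 + 1/6) = 155/6; numerator = -1(9/266) + 1(-18/133) = -45/266; a_5 = (-45/266)/(155/6) = -27/4123

r = 3/2; a_0 = 1; a_1 = -6/7; a_2 = 3/7; a_3 = -18/133; a_4 = 9/266; a_5 = -27/4123


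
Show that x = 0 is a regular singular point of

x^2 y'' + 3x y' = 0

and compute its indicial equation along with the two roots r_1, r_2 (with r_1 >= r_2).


Divide by x^2 to reach normal form y'' + P_1(x) y' + P_2(x) y = 0 with P_1(x) = 3/x and P_2(x) = 0.
x = 0 is a singular point because the y'-coefficient 3/x has a pole at x = 0.
It is a regular singular point because x P_1(x) = p(x) = 3 and x^2 P_2(x) = q(x) = 0 are polynomials, hence analytic at x = 0.
p(0) = 3,  q(0) = 0.
Indicial equation: r(r-1) + p(0) r + q(0) = 0, i.e. r^2 + (p(0) - 1) r + q(0) = 0, i.e. r^2 + 2 r = 0.
Discriminant: (2)^2 - 4(0) = 4, so r = (-2 ± 2)/2.
Solving: r_1 = 0, r_2 = -2.

indicial: r^2 + 2 r = 0; roots r_1 = 0, r_2 = -2


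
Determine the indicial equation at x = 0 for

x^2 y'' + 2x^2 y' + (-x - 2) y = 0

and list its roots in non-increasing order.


Divide by x^2 to reach normal form y'' + P_1(x) y' + P_2(x) y = 0 with P_1(x) = 2 and P_2(x) = -1/x - 2/x^2.
x = 0 is a singular point because the y-coefficient -1/x - 2/x^2 has a pole at x = 0.
It is a regular singular point because x P_1(x) = p(x) = 2x and x^2 P_2(x) = q(x) = -x - 2 are polynomials, hence analytic at x = 0.
p(0) = 0,  q(0) = -2.
Indicial equation: r(r-1) + p(0) r + q(0) = 0, i.e. r^2 + (p(0) - 1) r + q(0) = 0, i.e. r^2 - 1 r - 2 = 0.
Discriminant: (-1)^2 - 4(-2) = 9, so r = (1 ± 3)/2.
Solving: r_1 = 2, r_2 = -1.

indicial: r^2 - 1 r - 2 = 0; roots r_1 = 2, r_2 = -1


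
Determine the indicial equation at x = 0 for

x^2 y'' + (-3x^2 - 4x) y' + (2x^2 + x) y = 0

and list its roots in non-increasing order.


Divide by x^2 to reach normal form y'' + P_1(x) y' + P_2(x) y = 0 with P_1(x) = -3 - 4/x and P_2(x) = 2 + 1/x.
x = 0 is a singular point because the y'-coefficient -3 - 4/x has a pole at x = 0 and the y-coefficient 2 + 1/x has a pole at x = 0.
It is a regular singular point because x P_1(x) = p(x) = -3x - 4 and x^2 P_2(x) = q(x) = 2x^2 + x are polynomials, hence analytic at x = 0.
p(0) = -4,  q(0) = 0.
Indicial equation: r(r-1) + p(0) r + q(0) = 0, i.e. r^2 + (p(0) - 1) r + q(0) = 0, i.e. r^2 - 5 r = 0.
Discriminant: (-5)^2 - 4(0) = 25, so r = (5 ± 5)/2.
Solving: r_1 = 5, r_2 = 0.

indicial: r^2 - 5 r = 0; roots r_1 = 5, r_2 = 0


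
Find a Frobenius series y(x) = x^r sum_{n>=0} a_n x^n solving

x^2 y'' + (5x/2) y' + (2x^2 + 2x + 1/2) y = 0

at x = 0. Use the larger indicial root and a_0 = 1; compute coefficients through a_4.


Write in Frobenius form y'' + (p(x)/x) y' + (q(x)/x^2) y = 0:
  p(x) = 5/2,  q(x) = 2x^2 + 2x + 1/2.
Indicial equation: r(r-1) + (5/2) r + (1/2) = 0 -> roots r_1 = -1/2, r_2 = -1.
Take r = r_1 = -1/2. Let y(x) = x^r sum_{n>=0} a_n x^n with a_0 = 1.
Substitute y = x^r sum a_n x^n and match x^{r+n}. The recurrence is
  D(n) a_n + 2 a_{n-1} + 2 a_{n-2} = 0,  where D(n) = (r+n)(r+n-1) + (5/2)(r+n) + (1/2).
  a_n = [-2 a_{n-1} - 2 a_{n-2}] / D(n).
Since the indicial polynomial factors as (r - r_1)(r - r_2), D(n) = (r_1 + n - r_1)(r_1 + n - r_2) = n(n + 1/2).
Evaluating step by step (a_0 = 1):
  n = 1: D(1) = 1(1 + 1/2) = 3/2; numerator = -2(1) = -2; a_1 = (-2)/(3/2) = -4/3
  n = 2: D(2) = 2(2 + 1/2) = 5; numerator = -2(-4/3) - 2(1) = 2/3; a_2 = (2/3)/(5) = 2/15
  n = 3: D(3) = 3(3 + 1/2) = 21/2; numerator = -2(2/15) - 2(-4/3) = 12/5; a_3 = (12/5)/(21/2) = 8/35
  n = 4: D(4) = 4(4 + 1/2) = 18; numerator = -2(8/35) - 2(2/15) = -76/105; a_4 = (-76/105)/(18) = -38/945

r = -1/2; a_0 = 1; a_1 = -4/3; a_2 = 2/15; a_3 = 8/35; a_4 = -38/945


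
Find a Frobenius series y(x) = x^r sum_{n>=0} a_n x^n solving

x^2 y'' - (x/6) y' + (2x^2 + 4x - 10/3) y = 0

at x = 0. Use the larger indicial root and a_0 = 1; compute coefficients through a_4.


Write in Frobenius form y'' + (p(x)/x) y' + (q(x)/x^2) y = 0:
  p(x) = -1/6,  q(x) = 2x^2 + 4x - 10/3.
Indicial equation: r(r-1) + (-1/6) r + (-10/3) = 0 -> roots r_1 = 5/2, r_2 = -4/3.
Take r = r_1 = 5/2. Let y(x) = x^r sum_{n>=0} a_n x^n with a_0 = 1.
Substitute y = x^r sum a_n x^n and match x^{r+n}. The recurrence is
  D(n) a_n + 4 a_{n-1} + 2 a_{n-2} = 0,  where D(n) = (r+n)(r+n-1) + (-1/6)(r+n) + (-10/3).
  a_n = [-4 a_{n-1} - 2 a_{n-2}] / D(n).
Since the indicial polynomial factors as (r - r_1)(r - r_2), D(n) = (r_1 + n - r_1)(r_1 + n - r_2) = n(n + 23/6).
Evaluating step by step (a_0 = 1):
  n = 1: D(1) = 1(1 + 23/6) = 29/6; numerator = -4(1) = -4; a_1 = (-4)/(29/6) = -24/29
  n = 2: D(2) = 2(2 + 23/6) = 35/3; numerator = -4(-24/29) - 2(1) = 38/29; a_2 = (38/29)/(35/3) = 114/1015
  n = 3: D(3) = 3(3 + 23/6) = 41/2; numerator = -4(114/1015) - 2(-24/29) = 1224/1015; a_3 = (1224/1015)/(41/2) = 2448/41615
  n = 4: D(4) = 4(4 + 23/6) = 94/3; numerator = -4(2448/41615) - 2(114/1015) = -132/287; a_4 = (-132/287)/(94/3) = -198/13489

r = 5/2; a_0 = 1; a_1 = -24/29; a_2 = 114/1015; a_3 = 2448/41615; a_4 = -198/13489


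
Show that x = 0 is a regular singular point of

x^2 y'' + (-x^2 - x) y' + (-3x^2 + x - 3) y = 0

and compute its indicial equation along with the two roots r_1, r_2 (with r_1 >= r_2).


Divide by x^2 to reach normal form y'' + P_1(x) y' + P_2(x) y = 0 with P_1(x) = -1 - 1/x and P_2(x) = -3 + 1/x - 3/x^2.
x = 0 is a singular point because the y'-coefficient -1 - 1/x has a pole at x = 0 and the y-coefficient -3 + 1/x - 3/x^2 has a pole at x = 0.
It is a regular singular point because x P_1(x) = p(x) = -x - 1 and x^2 P_2(x) = q(x) = -3x^2 + x - 3 are polynomials, hence analytic at x = 0.
p(0) = -1,  q(0) = -3.
Indicial equation: r(r-1) + p(0) r + q(0) = 0, i.e. r^2 + (p(0) - 1) r + q(0) = 0, i.e. r^2 - 2 r - 3 = 0.
Discriminant: (-2)^2 - 4(-3) = 16, so r = (2 ± 4)/2.
Solving: r_1 = 3, r_2 = -1.

indicial: r^2 - 2 r - 3 = 0; roots r_1 = 3, r_2 = -1


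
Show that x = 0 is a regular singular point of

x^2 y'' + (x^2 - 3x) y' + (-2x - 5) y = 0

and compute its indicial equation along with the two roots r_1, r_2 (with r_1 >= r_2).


Divide by x^2 to reach normal form y'' + P_1(x) y' + P_2(x) y = 0 with P_1(x) = 1 - 3/x and P_2(x) = -2/x - 5/x^2.
x = 0 is a singular point because the y'-coefficient 1 - 3/x has a pole at x = 0 and the y-coefficient -2/x - 5/x^2 has a pole at x = 0.
It is a regular singular point because x P_1(x) = p(x) = x - 3 and x^2 P_2(x) = q(x) = -2x - 5 are polynomials, hence analytic at x = 0.
p(0) = -3,  q(0) = -5.
Indicial equation: r(r-1) + p(0) r + q(0) = 0, i.e. r^2 + (p(0) - 1) r + q(0) = 0, i.e. r^2 - 4 r - 5 = 0.
Discriminant: (-4)^2 - 4(-5) = 36, so r = (4 ± 6)/2.
Solving: r_1 = 5, r_2 = -1.

indicial: r^2 - 4 r - 5 = 0; roots r_1 = 5, r_2 = -1


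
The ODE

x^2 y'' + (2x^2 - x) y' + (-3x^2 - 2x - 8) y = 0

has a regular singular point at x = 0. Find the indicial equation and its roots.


Divide by x^2 to reach normal form y'' + P_1(x) y' + P_2(x) y = 0 with P_1(x) = 2 - 1/x and P_2(x) = -3 - 2/x - 8/x^2.
x = 0 is a singular point because the y'-coefficient 2 - 1/x has a pole at x = 0 and the y-coefficient -3 - 2/x - 8/x^2 has a pole at x = 0.
It is a regular singular point because x P_1(x) = p(x) = 2x - 1 and x^2 P_2(x) = q(x) = -3x^2 - 2x - 8 are polynomials, hence analytic at x = 0.
p(0) = -1,  q(0) = -8.
Indicial equation: r(r-1) + p(0) r + q(0) = 0, i.e. r^2 + (p(0) - 1) r + q(0) = 0, i.e. r^2 - 2 r - 8 = 0.
Discriminant: (-2)^2 - 4(-8) = 36, so r = (2 ± 6)/2.
Solving: r_1 = 4, r_2 = -2.

indicial: r^2 - 2 r - 8 = 0; roots r_1 = 4, r_2 = -2


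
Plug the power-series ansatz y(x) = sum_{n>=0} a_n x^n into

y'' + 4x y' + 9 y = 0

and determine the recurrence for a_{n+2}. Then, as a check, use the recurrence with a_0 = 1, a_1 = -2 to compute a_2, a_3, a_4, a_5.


Substitute y = sum_n a_n x^n.
y''(x) has coefficient (n+2)(n+1) a_{n+2} at x^n;
4 x y'(x) has coefficient 4 n a_n at x^n (shift);
9 y(x) has coefficient 9 a_n at x^n.
Matching x^n: (n+2)(n+1) a_{n+2} + (4n + 9) a_n = 0.
Thus a_{n+2} = (-4n - 9) / ((n+1)(n+2)) * a_n.

Check with a_0 = 1, a_1 = -2 (apply the recurrence for n = 0, 1, 2, 3): a_0 = 1, a_1 = -2, a_2 = -9/2, a_3 = 13/3, a_4 = 51/8, a_5 = -91/20.

a_(n+2) = (-4n - 9) / ((n+1)(n+2)) * a_n; check: a_0 = 1, a_1 = -2, a_2 = -9/2, a_3 = 13/3, a_4 = 51/8, a_5 = -91/20


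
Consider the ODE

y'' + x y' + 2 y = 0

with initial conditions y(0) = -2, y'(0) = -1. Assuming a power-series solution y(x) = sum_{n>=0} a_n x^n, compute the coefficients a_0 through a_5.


Ansatz: y(x) = sum_{n>=0} a_n x^n, so y'(x) = sum_{n>=1} n a_n x^(n-1) and y''(x) = sum_{n>=2} n(n-1) a_n x^(n-2).
Substitute into P(x) y'' + Q(x) y' + R(x) y = 0 with P(x) = 1, Q(x) = x, R(x) = 2, and match powers of x.
Initial conditions: a_0 = -2, a_1 = -1.
Setting the coefficient of each power of x to zero and solving order by order (substituting the coefficients already found):
  x^0: 2 a_2 + 2 a_0 = 0  ->  2 a_2 = -2 a_0 = 4  ->  a_2 = 2
  x^1: 6 a_3 + 3 a_1 = 0  ->  6 a_3 = -3 a_1 = 3  ->  a_3 = 1/2
  x^2: 12 a_4 + 4 a_2 = 0  ->  12 a_4 = -4 a_2 = -8  ->  a_4 = -2/3
  x^3: 20 a_5 + 5 a_3 = 0  ->  20 a_5 = -5 a_3 = -5/2  ->  a_5 = -1/8
Truncated series: y(x) = -2 - x + 2 x^2 + (1/2) x^3 - (2/3) x^4 - (1/8) x^5 + O(x^6).

a_0 = -2; a_1 = -1; a_2 = 2; a_3 = 1/2; a_4 = -2/3; a_5 = -1/8


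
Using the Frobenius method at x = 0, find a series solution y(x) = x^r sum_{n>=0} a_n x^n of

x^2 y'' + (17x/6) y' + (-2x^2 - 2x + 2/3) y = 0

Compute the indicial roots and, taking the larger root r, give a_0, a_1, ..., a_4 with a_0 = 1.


Write in Frobenius form y'' + (p(x)/x) y' + (q(x)/x^2) y = 0:
  p(x) = 17/6,  q(x) = -2x^2 - 2x + 2/3.
Indicial equation: r(r-1) + (17/6) r + (2/3) = 0 -> roots r_1 = -1/2, r_2 = -4/3.
Take r = r_1 = -1/2. Let y(x) = x^r sum_{n>=0} a_n x^n with a_0 = 1.
Substitute y = x^r sum a_n x^n and match x^{r+n}. The recurrence is
  D(n) a_n - 2 a_{n-1} - 2 a_{n-2} = 0,  where D(n) = (r+n)(r+n-1) + (17/6)(r+n) + (2/3).
  a_n = [2 a_{n-1} + 2 a_{n-2}] / D(n).
Since the indicial polynomial factors as (r - r_1)(r - r_2), D(n) = (r_1 + n - r_1)(r_1 + n - r_2) = n(n + 5/6).
Evaluating step by step (a_0 = 1):
  n = 1: D(1) = 1(1 + 5/6) = 11/6; numerator = 2(1) = 2; a_1 = (2)/(11/6) = 12/11
  n = 2: D(2) = 2(2 + 5/6) = 17/3; numerator = 2(12/11) + 2(1) = 46/11; a_2 = (46/11)/(17/3) = 138/187
  n = 3: D(3) = 3(3 + 5/6) = 23/2; numerator = 2(138/187) + 2(12/11) = 684/187; a_3 = (684/187)/(23/2) = 1368/4301
  n = 4: D(4) = 4(4 + 5/6) = 58/3; numerator = 2(1368/4301) + 2(138/187) = 9084/4301; a_4 = (9084/4301)/(58/3) = 13626/124729

r = -1/2; a_0 = 1; a_1 = 12/11; a_2 = 138/187; a_3 = 1368/4301; a_4 = 13626/124729


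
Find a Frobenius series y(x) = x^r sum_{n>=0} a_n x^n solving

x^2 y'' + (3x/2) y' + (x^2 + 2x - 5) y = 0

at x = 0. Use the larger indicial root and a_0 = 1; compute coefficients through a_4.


Write in Frobenius form y'' + (p(x)/x) y' + (q(x)/x^2) y = 0:
  p(x) = 3/2,  q(x) = x^2 + 2x - 5.
Indicial equation: r(r-1) + (3/2) r + (-5) = 0 -> roots r_1 = 2, r_2 = -5/2.
Take r = r_1 = 2. Let y(x) = x^r sum_{n>=0} a_n x^n with a_0 = 1.
Substitute y = x^r sum a_n x^n and match x^{r+n}. The recurrence is
  D(n) a_n + 2 a_{n-1} + 1 a_{n-2} = 0,  where D(n) = (r+n)(r+n-1) + (3/2)(r+n) + (-5).
  a_n = [-2 a_{n-1} - 1 a_{n-2}] / D(n).
Since the indicial polynomial factors as (r - r_1)(r - r_2), D(n) = (r_1 + n - r_1)(r_1 + n - r_2) = n(n + 9/2).
Evaluating step by step (a_0 = 1):
  n = 1: D(1) = 1(1 + 9/2) = 11/2; numerator = -2(1) = -2; a_1 = (-2)/(11/2) = -4/11
  n = 2: D(2) = 2(2 + 9/2) = 13; numerator = -2(-4/11) - 1(1) = -3/11; a_2 = (-3/11)/(13) = -3/143
  n = 3: D(3) = 3(3 + 9/2) = 45/2; numerator = -2(-3/143) - 1(-4/11) = 58/143; a_3 = (58/143)/(45/2) = 116/6435
  n = 4: D(4) = 4(4 + 9/2) = 34; numerator = -2(116/6435) - 1(-3/143) = -97/6435; a_4 = (-97/6435)/(34) = -97/218790

r = 2; a_0 = 1; a_1 = -4/11; a_2 = -3/143; a_3 = 116/6435; a_4 = -97/218790


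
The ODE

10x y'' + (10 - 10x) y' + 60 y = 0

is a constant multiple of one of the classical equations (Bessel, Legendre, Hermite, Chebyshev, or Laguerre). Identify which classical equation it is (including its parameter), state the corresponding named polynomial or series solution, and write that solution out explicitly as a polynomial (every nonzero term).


All three coefficients share the factor 10; dividing through by 10 gives  x y'' + (1 - x) y' + 6 y = 0.
This matches the Laguerre equation x y'' + (1 - x) y' + n y = 0 with n = 6; the polynomial solution is L_6(x).
With y = sum_k a_k x^k, matching x^k gives (k+1)k a_{k+1} + (k+1) a_{k+1} - k a_k + n a_k = 0, i.e. (k+1)^2 a_{k+1} = (k - n) a_k = (k - 6) a_k. The right side vanishes at k = 6, so the series terminates at degree 6.
Standard normalization L_n(0) = 1 gives a_0 = 1. Work upward with a_{k+1} = (k - 6) a_k / (k+1)^2:
  a_1 = (0 - 6)(1) / 1^2 = -6/1 = -6
  a_2 = (1 - 6)(-6) / 2^2 = 30/4 = 15/2
  a_3 = (2 - 6)(15/2) / 3^2 = -30/9 = -10/3
  a_4 = (3 - 6)(-10/3) / 4^2 = 10/16 = 5/8
  a_5 = (4 - 6)(5/8) / 5^2 = (-5/4)/25 = -1/20
  a_6 = (5 - 6)(-1/20) / 6^2 = (1/20)/36 = 1/720
Hence L_6(x) = x^6/720 - x^5/20 + 5 x^4/8 - 10 x^3/3 + 15 x^2/2 - 6 x + 1.

L_6(x); series = x^6/720 - x^5/20 + 5 x^4/8 - 10 x^3/3 + 15 x^2/2 - 6 x + 1


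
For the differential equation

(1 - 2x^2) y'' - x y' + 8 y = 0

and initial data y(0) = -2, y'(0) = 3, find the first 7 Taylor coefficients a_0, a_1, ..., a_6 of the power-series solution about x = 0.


Ansatz: y(x) = sum_{n>=0} a_n x^n, so y'(x) = sum_{n>=1} n a_n x^(n-1) and y''(x) = sum_{n>=2} n(n-1) a_n x^(n-2).
Substitute into P(x) y'' + Q(x) y' + R(x) y = 0 with P(x) = 1 - 2x^2, Q(x) = -x, R(x) = 8, and match powers of x.
Initial conditions: a_0 = -2, a_1 = 3.
Setting the coefficient of each power of x to zero and solving order by order (substituting the coefficients already found):
  x^0: 2 a_2 + 8 a_0 = 0  ->  2 a_2 = -8 a_0 = 16  ->  a_2 = 8
  x^1: 6 a_3 + 7 a_1 = 0  ->  6 a_3 = -7 a_1 = -21  ->  a_3 = -7/2
  x^2: 12 a_4 + 2 a_2 = 0  ->  12 a_4 = -2 a_2 = -16  ->  a_4 = -4/3
  x^3: 20 a_5 - 7 a_3 = 0  ->  20 a_5 = 7 a_3 = -49/2  ->  a_5 = -49/40
  x^4: 30 a_6 - 20 a_4 = 0  ->  30 a_6 = 20 a_4 = -80/3  ->  a_6 = -8/9
Truncated series: y(x) = -2 + 3 x + 8 x^2 - (7/2) x^3 - (4/3) x^4 - (49/40) x^5 - (8/9) x^6 + O(x^7).

a_0 = -2; a_1 = 3; a_2 = 8; a_3 = -7/2; a_4 = -4/3; a_5 = -49/40; a_6 = -8/9


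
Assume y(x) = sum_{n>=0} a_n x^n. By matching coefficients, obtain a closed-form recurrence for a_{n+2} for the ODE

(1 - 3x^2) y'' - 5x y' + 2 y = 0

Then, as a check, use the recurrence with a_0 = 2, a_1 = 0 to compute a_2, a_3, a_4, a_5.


Substitute y = sum_n a_n x^n.
(1 - 3 x^2) y'' contributes (n+2)(n+1) a_{n+2} - 3 n(n-1) a_n at x^n.
-5 x y'(x) contributes -5 n a_n at x^n.
2 y(x) contributes 2 a_n at x^n.
Matching x^n: (n+2)(n+1) a_{n+2} + (-3 n(n-1) - 5 n + 2) a_n = 0.
Thus a_{n+2} = (3 n(n-1) + 5 n - 2) / ((n+1)(n+2)) * a_n.

Check with a_0 = 2, a_1 = 0 (apply the recurrence for n = 0, 1, 2, 3): a_0 = 2, a_1 = 0, a_2 = -2, a_3 = 0, a_4 = -7/3, a_5 = 0.

a_(n+2) = (3 n(n-1) + 5 n - 2) / ((n+1)(n+2)) * a_n; check: a_0 = 2, a_1 = 0, a_2 = -2, a_3 = 0, a_4 = -7/3, a_5 = 0


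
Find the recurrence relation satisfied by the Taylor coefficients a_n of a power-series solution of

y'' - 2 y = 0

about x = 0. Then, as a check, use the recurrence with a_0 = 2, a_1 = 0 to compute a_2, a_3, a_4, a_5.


Substitute y = sum_n a_n x^n into y'' + (const) y = 0.
y''(x) = sum_{n>=0} (n+2)(n+1) a_{n+2} x^n.
The ODE becomes sum_n [(n+2)(n+1) a_{n+2} - 2 a_n] x^n = 0.
Setting each coefficient to zero gives the recurrence:
  (n+2)(n+1) a_{n+2} - 2 a_n = 0,
  a_{n+2} = 2 / ((n+1)(n+2)) a_n.

Check with a_0 = 2, a_1 = 0 (apply the recurrence for n = 0, 1, 2, 3): a_0 = 2, a_1 = 0, a_2 = 2, a_3 = 0, a_4 = 1/3, a_5 = 0.

a_{n+2} = 2/((n+1)(n+2)) * a_n; check: a_0 = 2, a_1 = 0, a_2 = 2, a_3 = 0, a_4 = 1/3, a_5 = 0


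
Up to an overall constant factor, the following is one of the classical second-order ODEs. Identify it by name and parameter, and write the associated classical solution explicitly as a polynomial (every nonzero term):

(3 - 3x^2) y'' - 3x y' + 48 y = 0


All three coefficients share the factor 3; dividing through by 3 gives  (1 - x^2) y'' - x y' + 16 y = 0.
This matches the Chebyshev equation (1 - x^2) y'' - x y' + n^2 y = 0 (note the -x y' term, not -2x y') with n^2 = 16, so n = 4; the polynomial solution is T_4(x).
With y = sum_k a_k x^k, matching x^k gives (k+2)(k+1) a_{k+2} = (k^2 - n^2) a_k = (k - 4)(k + 4) a_k. The right side vanishes at k = 4, so the series with the parity of 4 terminates at degree 4.
Standard normalization: leading coefficient of T_n is 2^(n-1), so a_4 = 2^3 = 8. Work downward with a_k = (k+1)(k+2) a_{k+2} / ((k - 4)(k + 4)):
  a_2 = (3)(4)(8) / ((2 - 4)(2 + 4)) = 96/(-12) = -8
  a_0 = (1)(2)(-8) / ((0 - 4)(0 + 4)) = -16/(-16) = 1
Hence T_4(x) = 8 x^4 - 8 x^2 + 1.

T_4(x); series = 8 x^4 - 8 x^2 + 1


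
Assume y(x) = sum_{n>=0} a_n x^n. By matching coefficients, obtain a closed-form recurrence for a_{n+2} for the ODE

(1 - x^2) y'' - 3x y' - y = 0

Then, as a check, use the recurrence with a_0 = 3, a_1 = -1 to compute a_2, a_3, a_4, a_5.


Substitute y = sum_n a_n x^n.
(1 - 1 x^2) y'' contributes (n+2)(n+1) a_{n+2} - n(n-1) a_n at x^n.
-3 x y'(x) contributes -3 n a_n at x^n.
-y(x) contributes -1 a_n at x^n.
Matching x^n: (n+2)(n+1) a_{n+2} + (-n(n-1) - 3 n - 1) a_n = 0.
Thus a_{n+2} = (n(n-1) + 3 n + 1) / ((n+1)(n+2)) * a_n.

Check with a_0 = 3, a_1 = -1 (apply the recurrence for n = 0, 1, 2, 3): a_0 = 3, a_1 = -1, a_2 = 3/2, a_3 = -2/3, a_4 = 9/8, a_5 = -8/15.

a_(n+2) = (n(n-1) + 3 n + 1) / ((n+1)(n+2)) * a_n; check: a_0 = 3, a_1 = -1, a_2 = 3/2, a_3 = -2/3, a_4 = 9/8, a_5 = -8/15


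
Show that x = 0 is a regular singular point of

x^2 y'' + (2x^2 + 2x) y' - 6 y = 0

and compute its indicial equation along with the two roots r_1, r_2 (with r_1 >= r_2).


Divide by x^2 to reach normal form y'' + P_1(x) y' + P_2(x) y = 0 with P_1(x) = 2 + 2/x and P_2(x) = -6/x^2.
x = 0 is a singular point because the y'-coefficient 2 + 2/x has a pole at x = 0 and the y-coefficient -6/x^2 has a pole at x = 0.
It is a regular singular point because x P_1(x) = p(x) = 2x + 2 and x^2 P_2(x) = q(x) = -6 are polynomials, hence analytic at x = 0.
p(0) = 2,  q(0) = -6.
Indicial equation: r(r-1) + p(0) r + q(0) = 0, i.e. r^2 + (p(0) - 1) r + q(0) = 0, i.e. r^2 + 1 r - 6 = 0.
Discriminant: (1)^2 - 4(-6) = 25, so r = (-1 ± 5)/2.
Solving: r_1 = 2, r_2 = -3.

indicial: r^2 + 1 r - 6 = 0; roots r_1 = 2, r_2 = -3


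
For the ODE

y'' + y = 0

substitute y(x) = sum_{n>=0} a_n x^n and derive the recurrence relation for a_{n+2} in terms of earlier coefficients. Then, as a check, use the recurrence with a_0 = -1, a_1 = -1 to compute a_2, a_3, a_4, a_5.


Substitute y = sum_n a_n x^n into y'' + (const) y = 0.
y''(x) = sum_{n>=0} (n+2)(n+1) a_{n+2} x^n.
The ODE becomes sum_n [(n+2)(n+1) a_{n+2} + 1 a_n] x^n = 0.
Setting each coefficient to zero gives the recurrence:
  (n+2)(n+1) a_{n+2} + 1 a_n = 0,
  a_{n+2} = -1 / ((n+1)(n+2)) a_n.

Check with a_0 = -1, a_1 = -1 (apply the recurrence for n = 0, 1, 2, 3): a_0 = -1, a_1 = -1, a_2 = 1/2, a_3 = 1/6, a_4 = -1/24, a_5 = -1/120.

a_{n+2} = -1/((n+1)(n+2)) * a_n; check: a_0 = -1, a_1 = -1, a_2 = 1/2, a_3 = 1/6, a_4 = -1/24, a_5 = -1/120


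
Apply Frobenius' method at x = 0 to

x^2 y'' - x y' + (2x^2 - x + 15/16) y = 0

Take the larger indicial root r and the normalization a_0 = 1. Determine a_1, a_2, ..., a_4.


Write in Frobenius form y'' + (p(x)/x) y' + (q(x)/x^2) y = 0:
  p(x) = -1,  q(x) = 2x^2 - x + 15/16.
Indicial equation: r(r-1) + (-1) r + (15/16) = 0 -> roots r_1 = 5/4, r_2 = 3/4.
Take r = r_1 = 5/4. Let y(x) = x^r sum_{n>=0} a_n x^n with a_0 = 1.
Substitute y = x^r sum a_n x^n and match x^{r+n}. The recurrence is
  D(n) a_n - 1 a_{n-1} + 2 a_{n-2} = 0,  where D(n) = (r+n)(r+n-1) + (-1)(r+n) + (15/16).
  a_n = [1 a_{n-1} - 2 a_{n-2}] / D(n).
Since the indicial polynomial factors as (r - r_1)(r - r_2), D(n) = (r_1 + n - r_1)(r_1 + n - r_2) = n(n + 1/2).
Evaluating step by step (a_0 = 1):
  n = 1: D(1) = 1(1 + 1/2) = 3/2; numerator = 1(1) = 1; a_1 = (1)/(3/2) = 2/3
  n = 2: D(2) = 2(2 + 1/2) = 5; numerator = 1(2/3) - 2(1) = -4/3; a_2 = (-4/3)/(5) = -4/15
  n = 3: D(3) = 3(3 + 1/2) = 21/2; numerator = 1(-4/15) - 2(2/3) = -8/5; a_3 = (-8/5)/(21/2) = -16/105
  n = 4: D(4) = 4(4 + 1/2) = 18; numerator = 1(-16/105) - 2(-4/15) = 8/21; a_4 = (8/21)/(18) = 4/189

r = 5/4; a_0 = 1; a_1 = 2/3; a_2 = -4/15; a_3 = -16/105; a_4 = 4/189
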